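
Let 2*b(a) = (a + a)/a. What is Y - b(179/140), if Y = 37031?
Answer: 37030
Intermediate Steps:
b(a) = 1 (b(a) = ((a + a)/a)/2 = ((2*a)/a)/2 = (½)*2 = 1)
Y - b(179/140) = 37031 - 1*1 = 37031 - 1 = 37030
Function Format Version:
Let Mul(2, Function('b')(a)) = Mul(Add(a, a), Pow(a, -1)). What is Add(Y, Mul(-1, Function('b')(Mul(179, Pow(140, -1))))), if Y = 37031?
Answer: 37030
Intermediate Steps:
Function('b')(a) = 1 (Function('b')(a) = Mul(Rational(1, 2), Mul(Add(a, a), Pow(a, -1))) = Mul(Rational(1, 2), Mul(Mul(2, a), Pow(a, -1))) = Mul(Rational(1, 2), 2) = 1)
Add(Y, Mul(-1, Function('b')(Mul(179, Pow(140, -1))))) = Add(37031, Mul(-1, 1)) = Add(37031, -1) = 37030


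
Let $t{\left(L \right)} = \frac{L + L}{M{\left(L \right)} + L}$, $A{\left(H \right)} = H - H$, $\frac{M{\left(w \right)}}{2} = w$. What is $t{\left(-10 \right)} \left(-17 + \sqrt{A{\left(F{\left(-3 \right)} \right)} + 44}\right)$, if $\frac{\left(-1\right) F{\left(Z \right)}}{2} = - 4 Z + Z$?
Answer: $- \frac{34}{3} + \frac{4 \sqrt{11}}{3} \approx -6.9112$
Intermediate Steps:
$F{\left(Z \right)} = 6 Z$ ($F{\left(Z \right)} = - 2 \left(- 4 Z + Z\right) = - 2 \left(- 3 Z\right) = 6 Z$)
$M{\left(w \right)} = 2 w$
$A{\left(H \right)} = 0$
$t{\left(L \right)} = \frac{2}{3}$ ($t{\left(L \right)} = \frac{L + L}{2 L + L} = \frac{2 L}{3 L} = 2 L \frac{1}{3 L} = \frac{2}{3}$)
$t{\left(-10 \right)} \left(-17 + \sqrt{A{\left(F{\left(-3 \right)} \right)} + 44}\right) = \frac{2 \left(-17 + \sqrt{0 + 44}\right)}{3} = \frac{2 \left(-17 + \sqrt{44}\right)}{3} = \frac{2 \left(-17 + 2 \sqrt{11}\right)}{3} = - \frac{34}{3} + \frac{4 \sqrt{11}}{3}$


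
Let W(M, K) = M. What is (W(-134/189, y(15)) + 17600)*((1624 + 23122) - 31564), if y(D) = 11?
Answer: -3239783084/27 ≈ -1.1999e+8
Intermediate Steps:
(W(-134/189, y(15)) + 17600)*((1624 + 23122) - 31564) = (-134/189 + 17600)*((1624 + 23122) - 31564) = (-134*1/189 + 17600)*(24746 - 31564) = (-134/189 + 17600)*(-6818) = (3326266/189)*(-6818) = -3239783084/27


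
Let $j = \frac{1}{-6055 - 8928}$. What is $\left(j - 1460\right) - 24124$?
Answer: $- \frac{383325073}{14983} \approx -25584.0$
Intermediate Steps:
$j = - \frac{1}{14983}$ ($j = \frac{1}{-14983} = - \frac{1}{14983} \approx -6.6742 \cdot 10^{-5}$)
$\left(j - 1460\right) - 24124 = \left(- \frac{1}{14983} - 1460\right) - 24124 = - \frac{21875181}{14983} - 24124 = - \frac{383325073}{14983}$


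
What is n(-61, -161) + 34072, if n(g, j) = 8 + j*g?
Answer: 43901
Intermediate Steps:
n(g, j) = 8 + g*j
n(-61, -161) + 34072 = (8 - 61*(-161)) + 34072 = (8 + 9821) + 34072 = 9829 + 34072 = 43901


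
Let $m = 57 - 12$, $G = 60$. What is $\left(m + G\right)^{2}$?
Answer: $11025$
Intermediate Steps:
$m = 45$
$\left(m + G\right)^{2} = \left(45 + 60\right)^{2} = 105^{2} = 11025$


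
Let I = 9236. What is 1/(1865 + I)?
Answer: 1/11101 ≈ 9.0082e-5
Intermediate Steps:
1/(1865 + I) = 1/(1865 + 9236) = 1/11101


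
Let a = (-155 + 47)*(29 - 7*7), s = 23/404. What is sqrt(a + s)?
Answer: sqrt(88138963)/202 ≈ 46.476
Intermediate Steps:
s = 23/404 (s = 23*(1/404) = 23/404 ≈ 0.056931)
a = 2160 (a = -108*(29 - 49) = -108*(-20) = 2160)
sqrt(a + s) = sqrt(2160 + 23/404) = sqrt(872663/404) = sqrt(88138963)/202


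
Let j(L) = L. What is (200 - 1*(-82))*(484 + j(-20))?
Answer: 130848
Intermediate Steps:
(200 - 1*(-82))*(484 + j(-20)) = (200 - 1*(-82))*(484 - 20) = (200 + 82)*464 = 282*464 = 130848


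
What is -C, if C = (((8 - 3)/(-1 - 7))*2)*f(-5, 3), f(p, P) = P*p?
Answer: -75/4 ≈ -18.750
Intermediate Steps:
C = 75/4 (C = (((8 - 3)/(-1 - 7))*2)*(3*(-5)) = ((5/(-8))*2)*(-15) = ((5*(-⅛))*2)*(-15) = -5/8*2*(-15) = -5/4*(-15) = 75/4 ≈ 18.750)
-C = -1*75/4 = -75/4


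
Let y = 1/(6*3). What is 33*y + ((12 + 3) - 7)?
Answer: 59/6 ≈ 9.8333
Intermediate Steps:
y = 1/18 ≈ 0.055556
33*y + ((12 + 3) - 7) = 33*(1/18) + ((12 + 3) - 7) = 11/6 + (15 - 7) = 11/6 + 8 = 59/6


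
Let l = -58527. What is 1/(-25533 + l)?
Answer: -1/84060 ≈ -1.1896e-5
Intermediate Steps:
1/(-25533 + l) = 1/(-25533 - 58527) = 1/(-84060) = -1/84060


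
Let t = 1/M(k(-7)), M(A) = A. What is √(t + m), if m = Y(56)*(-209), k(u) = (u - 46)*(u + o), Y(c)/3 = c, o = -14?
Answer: I*√43495656015/1113 ≈ 187.38*I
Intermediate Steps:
Y(c) = 3*c
k(u) = (-46 + u)*(-14 + u) (k(u) = (u - 46)*(u - 14) = (-46 + u)*(-14 + u))
m = -35112 (m = (3*56)*(-209) = 168*(-209) = -35112)
t = 1/1113 (t = 1/(644 + (-7)² - 60*(-7)) = 1/(644 + 49 + 420) = 1/1113 ≈ 0.00089847)
√(t + m) = √(1/1113 - 35112) = √(-39079655/1113) = I*√43495656015/1113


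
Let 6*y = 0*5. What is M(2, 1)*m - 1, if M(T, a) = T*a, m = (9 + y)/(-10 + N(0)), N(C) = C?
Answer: -14/5 ≈ -2.8000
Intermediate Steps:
y = 0 (y = (0*5)/6 = (1/6)*0 = 0)
m = -9/10 (m = (9 + 0)/(-10 + 0) = 9/(-10) = 9*(-1/10) = -9/10 ≈ -0.90000)
M(2, 1)*m - 1 = (2*1)*(-9/10) - 1 = 2*(-9/10) - 1 = -9/5 - 1 = -14/5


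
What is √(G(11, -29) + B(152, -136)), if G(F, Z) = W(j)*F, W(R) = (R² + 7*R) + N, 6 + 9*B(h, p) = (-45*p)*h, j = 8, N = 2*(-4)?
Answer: √941322/3 ≈ 323.41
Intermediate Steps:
N = -8
B(h, p) = -⅔ - 5*h*p (B(h, p) = -⅔ + ((-45*p)*h)/9 = -⅔ + (-45*h*p)/9 = -⅔ - 5*h*p)
W(R) = -8 + R² + 7*R (W(R) = (R² + 7*R) - 8 = -8 + R² + 7*R)
G(F, Z) = 112*F (G(F, Z) = (-8 + 8² + 7*8)*F = (-8 + 64 + 56)*F = 112*F)
√(G(11, -29) + B(152, -136)) = √(112*11 + (-⅔ - 5*152*(-136))) = √(1232 + (-⅔ + 103360)) = √(1232 + 310078/3) = √(313774/3) = √941322/3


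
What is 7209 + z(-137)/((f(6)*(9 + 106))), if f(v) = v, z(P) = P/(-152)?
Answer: 756080057/104880 ≈ 7209.0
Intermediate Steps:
z(P) = -P/152 (z(P) = P*(-1/152) = -P/152)
7209 + z(-137)/((f(6)*(9 + 106))) = 7209 + (-1/152*(-137))/((6*(9 + 106))) = 7209 + 137/(152*((6*115))) = 7209 + (137/152)/690 = 7209 + (137/152)*(1/690) = 7209 + 137/104880 = 756080057/104880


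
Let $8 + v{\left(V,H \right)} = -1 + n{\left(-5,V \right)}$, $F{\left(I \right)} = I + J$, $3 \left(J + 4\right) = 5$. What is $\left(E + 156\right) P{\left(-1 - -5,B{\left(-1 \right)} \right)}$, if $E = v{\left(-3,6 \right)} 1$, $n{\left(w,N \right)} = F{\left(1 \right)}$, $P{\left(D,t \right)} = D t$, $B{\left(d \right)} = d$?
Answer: $- \frac{1748}{3} \approx -582.67$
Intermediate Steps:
$J = - \frac{7}{3}$ ($J = -4 + \frac{1}{3} \cdot 5 = -4 + \frac{5}{3} = - \frac{7}{3} \approx -2.3333$)
$F{\left(I \right)} = - \frac{7}{3} + I$ ($F{\left(I \right)} = I - \frac{7}{3} = - \frac{7}{3} + I$)
$n{\left(w,N \right)} = - \frac{4}{3}$ ($n{\left(w,N \right)} = - \frac{7}{3} + 1 = - \frac{4}{3}$)
$v{\left(V,H \right)} = - \frac{31}{3}$ ($v{\left(V,H \right)} = -8 - \frac{7}{3} = - \frac{31}{3}$)
$E = - \frac{31}{3}$ ($E = \left(- \frac{31}{3}\right) 1 = - \frac{31}{3} \approx -10.333$)
$\left(E + 156\right) P{\left(-1 - -5,B{\left(-1 \right)} \right)} = \left(- \frac{31}{3} + 156\right) \left(-1 - -5\right) \left(-1\right) = \frac{437 \left(-1 + 5\right) \left(-1\right)}{3} = \frac{437 \cdot 4 \left(-1\right)}{3} = \frac{437}{3} \left(-4\right) = - \frac{1748}{3}$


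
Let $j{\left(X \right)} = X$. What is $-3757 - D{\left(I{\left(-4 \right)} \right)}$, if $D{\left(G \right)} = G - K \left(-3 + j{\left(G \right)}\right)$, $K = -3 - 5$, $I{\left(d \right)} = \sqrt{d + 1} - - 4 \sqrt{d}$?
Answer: $-3733 - 72 i - 9 i \sqrt{3} \approx -3733.0 - 87.589 i$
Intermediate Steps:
$I{\left(d \right)} = \sqrt{1 + d} + 4 \sqrt{d}$
$K = -8$ ($K = -3 - 5 = -8$)
$D{\left(G \right)} = -24 + 9 G$ ($D{\left(G \right)} = G - - 8 \left(-3 + G\right) = G - \left(24 - 8 G\right) = G + \left(-24 + 8 G\right) = -24 + 9 G$)
$-3757 - D{\left(I{\left(-4 \right)} \right)} = -3757 - \left(-24 + 9 \left(\sqrt{1 - 4} + 4 \sqrt{-4}\right)\right) = -3757 - \left(-24 + 9 \left(\sqrt{-3} + 4 \cdot 2 i\right)\right) = -3757 - \left(-24 + 9 \left(i \sqrt{3} + 8 i\right)\right) = -3757 - \left(-24 + 9 \left(8 i + i \sqrt{3}\right)\right) = -3757 - \left(-24 + \left(72 i + 9 i \sqrt{3}\right)\right) = -3757 - \left(-24 + 72 i + 9 i \sqrt{3}\right) = -3733 - 72 i - 9 i \sqrt{3}$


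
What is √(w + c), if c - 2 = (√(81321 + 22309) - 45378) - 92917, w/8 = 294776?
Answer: √(2219915 + √103630) ≈ 1490.0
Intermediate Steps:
w = 2358208 (w = 8*294776 = 2358208)
c = -138293 + √103630 (c = 2 + ((√(81321 + 22309) - 45378) - 92917) = 2 + ((√103630 - 45378) - 92917) = 2 + ((-45378 + √103630) - 92917) = 2 + (-138295 + √103630) = -138293 + √103630 ≈ -1.3797e+5)
√(w + c) = √(2358208 + (-138293 + √103630)) = √(2219915 + √103630)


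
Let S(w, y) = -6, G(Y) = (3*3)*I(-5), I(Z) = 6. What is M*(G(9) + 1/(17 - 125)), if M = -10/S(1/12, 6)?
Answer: 29155/324 ≈ 89.985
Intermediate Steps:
G(Y) = 54 (G(Y) = (3*3)*6 = 9*6 = 54)
M = 5/3 (M = -10/(-6) = -10*(-⅙) = 5/3 ≈ 1.6667)
M*(G(9) + 1/(17 - 125)) = 5*(54 + 1/(17 - 125))/3 = 5*(54 + 1/(-108))/3 = 5*(54 - 1/108)/3 = (5/3)*(5831/108) = 29155/324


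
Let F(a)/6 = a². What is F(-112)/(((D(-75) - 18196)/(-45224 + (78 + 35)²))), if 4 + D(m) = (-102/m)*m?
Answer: 1221346560/9151 ≈ 1.3347e+5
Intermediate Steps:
D(m) = -106 (D(m) = -4 + (-102/m)*m = -4 - 102 = -106)
F(a) = 6*a²
F(-112)/(((D(-75) - 18196)/(-45224 + (78 + 35)²))) = (6*(-112)²)/(((-106 - 18196)/(-45224 + (78 + 35)²))) = (6*12544)/((-18302/(-45224 + 113²))) = 75264/((-18302/(-45224 + 12769))) = 75264/((-18302/(-32455))) = 75264/((-18302*(-1/32455))) = 75264/(18302/32455) = 75264*(32455/18302) = 1221346560/9151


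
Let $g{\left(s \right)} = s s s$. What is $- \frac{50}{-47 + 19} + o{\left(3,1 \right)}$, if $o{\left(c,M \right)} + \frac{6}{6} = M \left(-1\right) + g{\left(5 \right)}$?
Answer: $\frac{1747}{14} \approx 124.79$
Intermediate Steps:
$g{\left(s \right)} = s^{3}$ ($g{\left(s \right)} = s^{2} s = s^{3}$)
$o{\left(c,M \right)} = 124 - M$ ($o{\left(c,M \right)} = -1 + \left(M \left(-1\right) + 5^{3}\right) = -1 - \left(-125 + M\right) = 124 - M$)
$- \frac{50}{-47 + 19} + o{\left(3,1 \right)} = - \frac{50}{-47 + 19} + \left(124 - 1\right) = - \frac{50}{-28} + \left(124 - 1\right) = \left(-50\right) \left(- \frac{1}{28}\right) + 123 = \frac{25}{14} + 123 = \frac{1747}{14}$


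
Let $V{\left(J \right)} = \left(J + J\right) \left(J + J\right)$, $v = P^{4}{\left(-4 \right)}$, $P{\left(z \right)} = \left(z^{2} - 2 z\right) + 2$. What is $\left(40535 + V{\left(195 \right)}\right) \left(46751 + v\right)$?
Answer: $97035450645$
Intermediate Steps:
$P{\left(z \right)} = 2 + z^{2} - 2 z$
$v = 456976$ ($v = \left(2 + \left(-4\right)^{2} - -8\right)^{4} = \left(2 + 16 + 8\right)^{4} = 26^{4} = 456976$)
$V{\left(J \right)} = 4 J^{2}$ ($V{\left(J \right)} = 2 J 2 J = 4 J^{2}$)
$\left(40535 + V{\left(195 \right)}\right) \left(46751 + v\right) = \left(40535 + 4 \cdot 195^{2}\right) \left(46751 + 456976\right) = \left(40535 + 4 \cdot 38025\right) 503727 = \left(40535 + 152100\right) 503727 = 192635 \cdot 503727 = 97035450645$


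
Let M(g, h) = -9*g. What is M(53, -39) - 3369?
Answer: -3846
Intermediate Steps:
M(53, -39) - 3369 = -9*53 - 3369 = -477 - 3369 = -3846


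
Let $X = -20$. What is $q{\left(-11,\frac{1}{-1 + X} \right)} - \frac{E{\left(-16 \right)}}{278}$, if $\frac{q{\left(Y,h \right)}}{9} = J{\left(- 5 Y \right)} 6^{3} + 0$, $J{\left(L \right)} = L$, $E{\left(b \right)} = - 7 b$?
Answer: $\frac{14861824}{139} \approx 1.0692 \cdot 10^{5}$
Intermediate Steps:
$q{\left(Y,h \right)} = - 9720 Y$ ($q{\left(Y,h \right)} = 9 \left(- 5 Y 6^{3} + 0\right) = 9 \left(- 5 Y 216 + 0\right) = 9 \left(- 1080 Y + 0\right) = 9 \left(- 1080 Y\right) = - 9720 Y$)
$q{\left(-11,\frac{1}{-1 + X} \right)} - \frac{E{\left(-16 \right)}}{278} = \left(-9720\right) \left(-11\right) - \frac{\left(-7\right) \left(-16\right)}{278} = 106920 - 112 \cdot \frac{1}{278} = 106920 - \frac{56}{139} = \frac{14861824}{139}$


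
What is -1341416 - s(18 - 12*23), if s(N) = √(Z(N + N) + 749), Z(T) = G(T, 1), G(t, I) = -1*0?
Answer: -1341416 - √749 ≈ -1.3414e+6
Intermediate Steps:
G(t, I) = 0
Z(T) = 0
s(N) = √749 (s(N) = √(0 + 749) = √749)
-1341416 - s(18 - 12*23) = -1341416 - √749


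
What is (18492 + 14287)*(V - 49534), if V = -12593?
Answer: -2036460933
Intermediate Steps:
(18492 + 14287)*(V - 49534) = (18492 + 14287)*(-12593 - 49534) = 32779*(-62127) = -2036460933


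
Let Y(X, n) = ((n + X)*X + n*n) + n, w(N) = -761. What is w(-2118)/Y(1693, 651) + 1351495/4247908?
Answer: 370854627737/1166274823147 ≈ 0.31798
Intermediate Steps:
Y(X, n) = n + n**2 + X*(X + n) (Y(X, n) = ((X + n)*X + n**2) + n = (X*(X + n) + n**2) + n = (n**2 + X*(X + n)) + n = n + n**2 + X*(X + n))
w(-2118)/Y(1693, 651) + 1351495/4247908 = -761/(651 + 1693**2 + 651**2 + 1693*651) + 1351495/4247908 = -761/(651 + 2866249 + 423801 + 1102143) + 1351495*(1/4247908) = -761/4392844 + 1351495/4247908 = 370854627737/1166274823147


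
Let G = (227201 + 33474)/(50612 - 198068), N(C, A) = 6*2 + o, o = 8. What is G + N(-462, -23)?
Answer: 2688445/147456 ≈ 18.232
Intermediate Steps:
N(C, A) = 20 (N(C, A) = 6*2 + 8 = 12 + 8 = 20)
G = -260675/147456 (G = 260675/(-147456) = 260675*(-1/147456) = -260675/147456 ≈ -1.7678)
G + N(-462, -23) = -260675/147456 + 20 = 2688445/147456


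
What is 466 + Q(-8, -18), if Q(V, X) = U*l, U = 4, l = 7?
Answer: 494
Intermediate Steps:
Q(V, X) = 28 (Q(V, X) = 4*7 = 28)
466 + Q(-8, -18) = 466 + 28 = 494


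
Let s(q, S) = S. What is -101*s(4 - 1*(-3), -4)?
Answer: 404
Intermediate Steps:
-101*s(4 - 1*(-3), -4) = -101*(-4) = 404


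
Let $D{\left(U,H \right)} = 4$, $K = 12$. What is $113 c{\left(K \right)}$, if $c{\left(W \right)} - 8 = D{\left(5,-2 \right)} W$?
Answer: $6328$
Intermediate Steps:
$c{\left(W \right)} = 8 + 4 W$
$113 c{\left(K \right)} = 113 \left(8 + 4 \cdot 12\right) = 113 \left(8 + 48\right) = 113 \cdot 56 = 6328$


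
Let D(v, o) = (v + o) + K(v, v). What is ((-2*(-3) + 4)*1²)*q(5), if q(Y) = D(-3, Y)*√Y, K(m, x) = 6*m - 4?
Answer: -200*√5 ≈ -447.21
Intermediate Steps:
K(m, x) = -4 + 6*m
D(v, o) = -4 + o + 7*v (D(v, o) = (v + o) + (-4 + 6*v) = (o + v) + (-4 + 6*v) = -4 + o + 7*v)
q(Y) = √Y*(-25 + Y) (q(Y) = (-4 + Y + 7*(-3))*√Y = (-4 + Y - 21)*√Y = (-25 + Y)*√Y = √Y*(-25 + Y))
((-2*(-3) + 4)*1²)*q(5) = ((-2*(-3) + 4)*1²)*(√5*(-25 + 5)) = ((6 + 4)*1)*(√5*(-20)) = (10*1)*(-20*√5) = 10*(-20*√5) = -200*√5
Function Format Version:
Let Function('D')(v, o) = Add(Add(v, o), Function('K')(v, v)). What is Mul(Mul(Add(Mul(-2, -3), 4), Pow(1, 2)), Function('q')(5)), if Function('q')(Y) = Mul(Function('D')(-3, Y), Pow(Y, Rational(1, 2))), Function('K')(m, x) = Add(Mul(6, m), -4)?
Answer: Mul(-200, Pow(5, Rational(1, 2))) ≈ -447.21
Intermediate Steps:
Function('K')(m, x) = Add(-4, Mul(6, m))
Function('D')(v, o) = Add(-4, o, Mul(7, v)) (Function('D')(v, o) = Add(Add(v, o), Add(-4, Mul(6, v))) = Add(Add(o, v), Add(-4, Mul(6, v))) = Add(-4, o, Mul(7, v)))
Function('q')(Y) = Mul(Pow(Y, Rational(1, 2)), Add(-25, Y)) (Function('q')(Y) = Mul(Add(-4, Y, Mul(7, -3)), Pow(Y, Rational(1, 2))) = Mul(Add(-4, Y, -21), Pow(Y, Rational(1, 2))) = Mul(Add(-25, Y), Pow(Y, Rational(1, 2))) = Mul(Pow(Y, Rational(1, 2)), Add(-25, Y)))
Mul(Mul(Add(Mul(-2, -3), 4), Pow(1, 2)), Function('q')(5)) = Mul(Mul(Add(Mul(-2, -3), 4), Pow(1, 2)), Mul(Pow(5, Rational(1, 2)), Add(-25, 5))) = Mul(Mul(Add(6, 4), 1), Mul(Pow(5, Rational(1, 2)), -20)) = Mul(Mul(10, 1), Mul(-20, Pow(5, Rational(1, 2)))) = Mul(10, Mul(-20, Pow(5, Rational(1, 2)))) = Mul(-200, Pow(5, Rational(1, 2)))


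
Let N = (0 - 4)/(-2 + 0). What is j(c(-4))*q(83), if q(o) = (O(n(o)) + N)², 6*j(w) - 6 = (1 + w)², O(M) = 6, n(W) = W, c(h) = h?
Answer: 160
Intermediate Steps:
N = 2 (N = -4/(-2) = -4*(-½) = 2)
j(w) = 1 + (1 + w)²/6
q(o) = 64 (q(o) = (6 + 2)² = 8² = 64)
j(c(-4))*q(83) = (1 + (1 - 4)²/6)*64 = (1 + (⅙)*(-3)²)*64 = (1 + (⅙)*9)*64 = (1 + 3/2)*64 = (5/2)*64 = 160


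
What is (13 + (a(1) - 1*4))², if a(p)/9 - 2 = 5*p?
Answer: 5184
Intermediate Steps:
a(p) = 18 + 45*p (a(p) = 18 + 9*(5*p) = 18 + 45*p)
(13 + (a(1) - 1*4))² = (13 + ((18 + 45*1) - 1*4))² = (13 + ((18 + 45) - 4))² = (13 + (63 - 4))² = (13 + 59)² = 72² = 5184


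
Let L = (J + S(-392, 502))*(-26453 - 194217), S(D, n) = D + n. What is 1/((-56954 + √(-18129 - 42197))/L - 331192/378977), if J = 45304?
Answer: -2100896792083044053134930722420/1835983939568907957407186500343 + 239887438652049080670*I*√60326/1835983939568907957407186500343 ≈ -1.1443 + 3.2092e-8*I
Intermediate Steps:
L = -10021507380 (L = (45304 + (-392 + 502))*(-26453 - 194217) = (45304 + 110)*(-220670) = 45414*(-220670) = -10021507380)
1/((-56954 + √(-18129 - 42197))/L - 331192/378977) = 1/((-56954 + √(-18129 - 42197))/(-10021507380) - 331192/378977) = 1/((-56954 + √(-60326))*(-1/10021507380) - 331192*1/378977) = 1/((-56954 + I*√60326)*(-1/10021507380) - 331192/378977) = 1/((28477/5010753690 - I*√60326/10021507380) - 331192/378977) = 1/(-1659510743970451/1898960401175130 - I*√60326/10021507380)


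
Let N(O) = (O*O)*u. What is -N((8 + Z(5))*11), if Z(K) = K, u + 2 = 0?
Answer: 40898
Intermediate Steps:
u = -2 (u = -2 + 0 = -2)
N(O) = -2*O² (N(O) = (O*O)*(-2) = O²*(-2) = -2*O²)
-N((8 + Z(5))*11) = -(-2)*((8 + 5)*11)² = -(-2)*(13*11)² = -(-2)*143² = -(-2)*20449 = -1*(-40898) = 40898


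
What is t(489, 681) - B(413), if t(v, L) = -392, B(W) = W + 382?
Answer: -1187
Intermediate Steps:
B(W) = 382 + W
t(489, 681) - B(413) = -392 - (382 + 413) = -392 - 1*795 = -392 - 795 = -1187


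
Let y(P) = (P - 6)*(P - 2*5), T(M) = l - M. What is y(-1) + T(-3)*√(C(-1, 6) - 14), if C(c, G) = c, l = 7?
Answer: 77 + 10*I*√15 ≈ 77.0 + 38.73*I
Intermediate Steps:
T(M) = 7 - M
y(P) = (-10 + P)*(-6 + P) (y(P) = (-6 + P)*(P - 10) = (-6 + P)*(-10 + P) = (-10 + P)*(-6 + P))
y(-1) + T(-3)*√(C(-1, 6) - 14) = (60 + (-1)² - 16*(-1)) + (7 - 1*(-3))*√(-1 - 14) = (60 + 1 + 16) + (7 + 3)*√(-15) = 77 + 10*(I*√15) = 77 + 10*I*√15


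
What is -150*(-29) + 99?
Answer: 4449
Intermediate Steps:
-150*(-29) + 99 = 4350 + 99 = 4449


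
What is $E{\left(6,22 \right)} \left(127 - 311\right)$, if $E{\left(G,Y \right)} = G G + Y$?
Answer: $-10672$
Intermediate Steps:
$E{\left(G,Y \right)} = Y + G^{2}$ ($E{\left(G,Y \right)} = G^{2} + Y = Y + G^{2}$)
$E{\left(6,22 \right)} \left(127 - 311\right) = \left(22 + 6^{2}\right) \left(127 - 311\right) = \left(22 + 36\right) \left(-184\right) = 58 \left(-184\right) = -10672$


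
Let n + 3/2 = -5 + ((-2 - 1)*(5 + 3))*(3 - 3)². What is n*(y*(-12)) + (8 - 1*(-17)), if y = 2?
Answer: 181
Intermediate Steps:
n = -13/2 (n = -3/2 + (-5 + ((-2 - 1)*(5 + 3))*(3 - 3)²) = -3/2 + (-5 - 3*8*0²) = -3/2 + (-5 - 24*0) = -3/2 + (-5 + 0) = -3/2 - 5 = -13/2 ≈ -6.5000)
n*(y*(-12)) + (8 - 1*(-17)) = -13*(-12) + (8 - 1*(-17)) = -13/2*(-24) + (8 + 17) = 156 + 25 = 181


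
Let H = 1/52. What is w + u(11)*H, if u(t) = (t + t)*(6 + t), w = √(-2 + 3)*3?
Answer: 265/26 ≈ 10.192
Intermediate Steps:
H = 1/52 ≈ 0.019231
w = 3 (w = √1*3 = 1*3 = 3)
u(t) = 2*t*(6 + t) (u(t) = (2*t)*(6 + t) = 2*t*(6 + t))
w + u(11)*H = 3 + (2*11*(6 + 11))*(1/52) = 3 + (2*11*17)*(1/52) = 3 + 374*(1/52) = 3 + 187/26 = 265/26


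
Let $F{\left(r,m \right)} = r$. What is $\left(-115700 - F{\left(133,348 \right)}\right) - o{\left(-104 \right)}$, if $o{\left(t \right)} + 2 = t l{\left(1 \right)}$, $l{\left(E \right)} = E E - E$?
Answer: $-115831$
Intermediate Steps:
$l{\left(E \right)} = E^{2} - E$
$o{\left(t \right)} = -2$ ($o{\left(t \right)} = -2 + t 1 \left(-1 + 1\right) = -2 + t 1 \cdot 0 = -2 + t 0 = -2 + 0 = -2$)
$\left(-115700 - F{\left(133,348 \right)}\right) - o{\left(-104 \right)} = \left(-115700 - 133\right) - -2 = \left(-115700 - 133\right) + 2 = -115833 + 2 = -115831$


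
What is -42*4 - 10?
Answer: -178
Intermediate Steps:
-42*4 - 10 = -14*12 - 10 = -168 - 10 = -178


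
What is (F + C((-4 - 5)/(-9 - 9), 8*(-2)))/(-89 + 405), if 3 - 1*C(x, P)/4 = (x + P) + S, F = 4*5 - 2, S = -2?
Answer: 25/79 ≈ 0.31646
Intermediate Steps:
F = 18 (F = 20 - 2 = 18)
C(x, P) = 20 - 4*P - 4*x (C(x, P) = 12 - 4*((x + P) - 2) = 12 - 4*((P + x) - 2) = 12 - 4*(-2 + P + x) = 12 + (8 - 4*P - 4*x) = 20 - 4*P - 4*x)
(F + C((-4 - 5)/(-9 - 9), 8*(-2)))/(-89 + 405) = (18 + (20 - 32*(-2) - 4*(-4 - 5)/(-9 - 9)))/(-89 + 405) = (18 + (20 - 4*(-16) - (-36)/(-18)))/316 = (18 + (20 + 64 - (-36)*(-1)/18))*(1/316) = (18 + (20 + 64 - 4*½))*(1/316) = (18 + (20 + 64 - 2))*(1/316) = (18 + 82)*(1/316) = 100*(1/316) = 25/79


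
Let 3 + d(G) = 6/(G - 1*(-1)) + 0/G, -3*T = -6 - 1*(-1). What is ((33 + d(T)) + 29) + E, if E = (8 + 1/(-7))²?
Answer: 24105/196 ≈ 122.98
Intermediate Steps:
T = 5/3 (T = -(-6 - 1*(-1))/3 = -(-6 + 1)/3 = -⅓*(-5) = 5/3 ≈ 1.6667)
E = 3025/49 (E = (8 - ⅐)² = (55/7)² = 3025/49 ≈ 61.735)
d(G) = -3 + 6/(1 + G) (d(G) = -3 + (6/(G - 1*(-1)) + 0/G) = -3 + (6/(G + 1) + 0) = -3 + (6/(1 + G) + 0) = -3 + 6/(1 + G))
((33 + d(T)) + 29) + E = ((33 + 3*(1 - 1*5/3)/(1 + 5/3)) + 29) + 3025/49 = ((33 + 3*(1 - 5/3)/(8/3)) + 29) + 3025/49 = ((33 + 3*(3/8)*(-⅔)) + 29) + 3025/49 = ((33 - ¾) + 29) + 3025/49 = (129/4 + 29) + 3025/49 = 245/4 + 3025/49 = 24105/196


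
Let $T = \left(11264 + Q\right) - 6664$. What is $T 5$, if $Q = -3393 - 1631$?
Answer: $-2120$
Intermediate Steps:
$Q = -5024$ ($Q = -3393 - 1631 = -5024$)
$T = -424$ ($T = \left(11264 - 5024\right) - 6664 = 6240 - 6664 = -424$)
$T 5 = \left(-424\right) 5 = -2120$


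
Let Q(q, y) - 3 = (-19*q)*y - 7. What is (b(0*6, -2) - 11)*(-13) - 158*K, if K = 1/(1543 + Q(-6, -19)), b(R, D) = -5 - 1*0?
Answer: 130574/627 ≈ 208.25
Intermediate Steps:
Q(q, y) = -4 - 19*q*y (Q(q, y) = 3 + ((-19*q)*y - 7) = 3 + (-19*q*y - 7) = 3 + (-7 - 19*q*y) = -4 - 19*q*y)
b(R, D) = -5 (b(R, D) = -5 + 0 = -5)
K = -1/627 (K = 1/(1543 + (-4 - 19*(-6)*(-19))) = 1/(1543 + (-4 - 2166)) = 1/(1543 - 2170) = 1/(-627) = -1/627 ≈ -0.0015949)
(b(0*6, -2) - 11)*(-13) - 158*K = (-5 - 11)*(-13) - 158*(-1/627) = -16*(-13) + 158/627 = 208 + 158/627 = 130574/627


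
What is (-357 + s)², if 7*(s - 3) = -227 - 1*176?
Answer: 8300161/49 ≈ 1.6939e+5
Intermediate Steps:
s = -382/7 (s = 3 + (-227 - 1*176)/7 = 3 + (-227 - 176)/7 = 3 + (⅐)*(-403) = 3 - 403/7 = -382/7 ≈ -54.571)
(-357 + s)² = (-357 - 382/7)² = (-2881/7)² = 8300161/49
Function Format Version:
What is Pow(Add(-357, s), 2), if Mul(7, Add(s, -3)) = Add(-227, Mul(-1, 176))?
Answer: Rational(8300161, 49) ≈ 1.6939e+5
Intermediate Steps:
s = Rational(-382, 7) (s = Add(3, Mul(Rational(1, 7), Add(-227, Mul(-1, 176)))) = Add(3, Mul(Rational(1, 7), Add(-227, -176))) = Add(3, Mul(Rational(1, 7), -403)) = Add(3, Rational(-403, 7)) = Rational(-382, 7) ≈ -54.571)
Pow(Add(-357, s), 2) = Pow(Add(-357, Rational(-382, 7)), 2) = Pow(Rational(-2881, 7), 2) = Rational(8300161, 49)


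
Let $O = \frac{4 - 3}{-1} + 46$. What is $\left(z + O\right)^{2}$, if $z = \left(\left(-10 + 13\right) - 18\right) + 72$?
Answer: $10404$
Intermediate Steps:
$z = 57$ ($z = \left(3 - 18\right) + 72 = -15 + 72 = 57$)
$O = 45$ ($O = \left(-1\right) 1 + 46 = -1 + 46 = 45$)
$\left(z + O\right)^{2} = \left(57 + 45\right)^{2} = 102^{2} = 10404$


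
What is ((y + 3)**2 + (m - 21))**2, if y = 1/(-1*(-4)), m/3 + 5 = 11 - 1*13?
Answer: 253009/256 ≈ 988.32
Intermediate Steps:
m = -21 (m = -15 + 3*(11 - 1*13) = -15 + 3*(11 - 13) = -15 + 3*(-2) = -15 - 6 = -21)
y = 1/4 ≈ 0.25000
((y + 3)**2 + (m - 21))**2 = ((1/4 + 3)**2 + (-21 - 21))**2 = ((13/4)**2 - 42)**2 = (169/16 - 42)**2 = (-503/16)**2 = 253009/256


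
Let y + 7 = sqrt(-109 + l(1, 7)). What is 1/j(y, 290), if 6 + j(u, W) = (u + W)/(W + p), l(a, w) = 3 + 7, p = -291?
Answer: I/(-289*I + 3*sqrt(11)) ≈ -0.0034561 + 0.00011899*I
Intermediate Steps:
l(a, w) = 10
y = -7 + 3*I*sqrt(11) (y = -7 + sqrt(-109 + 10) = -7 + sqrt(-99) = -7 + 3*I*sqrt(11) ≈ -7.0 + 9.9499*I)
j(u, W) = -6 + (W + u)/(-291 + W) (j(u, W) = -6 + (u + W)/(W - 291) = -6 + (W + u)/(-291 + W))
1/j(y, 290) = 1/((1746 + (-7 + 3*I*sqrt(11)) - 5*290)/(-291 + 290)) = 1/((1746 + (-7 + 3*I*sqrt(11)) - 1450)/(-1)) = 1/(-(289 + 3*I*sqrt(11))) = 1/(-289 - 3*I*sqrt(11))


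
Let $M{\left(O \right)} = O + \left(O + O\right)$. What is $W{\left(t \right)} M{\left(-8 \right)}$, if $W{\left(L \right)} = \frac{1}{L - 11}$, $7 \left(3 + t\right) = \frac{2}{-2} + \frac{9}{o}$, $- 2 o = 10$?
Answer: $\frac{5}{3} \approx 1.6667$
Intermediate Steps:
$o = -5$ ($o = \left(- \frac{1}{2}\right) 10 = -5$)
$t = - \frac{17}{5}$ ($t = -3 + \frac{\frac{2}{-2} + \frac{9}{-5}}{7} = -3 + \frac{2 \left(- \frac{1}{2}\right) + 9 \left(- \frac{1}{5}\right)}{7} = -3 + \frac{-1 - \frac{9}{5}}{7} = -3 + \frac{1}{7} \left(- \frac{14}{5}\right) = -3 - \frac{2}{5} = - \frac{17}{5} \approx -3.4$)
$M{\left(O \right)} = 3 O$ ($M{\left(O \right)} = O + 2 O = 3 O$)
$W{\left(L \right)} = \frac{1}{-11 + L}$
$W{\left(t \right)} M{\left(-8 \right)} = \frac{3 \left(-8\right)}{-11 - \frac{17}{5}} = \frac{1}{- \frac{72}{5}} \left(-24\right) = \left(- \frac{5}{72}\right) \left(-24\right) = \frac{5}{3}$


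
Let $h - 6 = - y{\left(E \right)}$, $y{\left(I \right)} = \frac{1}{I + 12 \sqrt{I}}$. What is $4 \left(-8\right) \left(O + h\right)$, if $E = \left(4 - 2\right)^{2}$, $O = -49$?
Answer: $\frac{9640}{7} \approx 1377.1$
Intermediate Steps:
$E = 4$ ($E = 2^{2} = 4$)
$h = \frac{167}{28}$ ($h = 6 - \frac{1}{4 + 12 \sqrt{4}} = 6 - \frac{1}{4 + 12 \cdot 2} = 6 - \frac{1}{4 + 24} = 6 - \frac{1}{28} = \frac{167}{28} \approx 5.9643$)
$4 \left(-8\right) \left(O + h\right) = 4 \left(-8\right) \left(-49 + \frac{167}{28}\right) = \left(-32\right) \left(- \frac{1205}{28}\right) = \frac{9640}{7}$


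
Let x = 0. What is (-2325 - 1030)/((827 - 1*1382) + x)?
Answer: 671/111 ≈ 6.0450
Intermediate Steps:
(-2325 - 1030)/((827 - 1*1382) + x) = (-2325 - 1030)/((827 - 1*1382) + 0) = -3355/((827 - 1382) + 0) = -3355/(-555 + 0) = -3355/(-555) = -3355*(-1/555) = 671/111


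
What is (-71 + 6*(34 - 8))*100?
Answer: 8500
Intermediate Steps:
(-71 + 6*(34 - 8))*100 = (-71 + 6*26)*100 = (-71 + 156)*100 = 85*100 = 8500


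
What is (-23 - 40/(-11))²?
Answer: 45369/121 ≈ 374.95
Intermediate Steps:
(-23 - 40/(-11))² = (-23 - 40*(-1/11))² = (-23 + 40/11)² = (-213/11)² = 45369/121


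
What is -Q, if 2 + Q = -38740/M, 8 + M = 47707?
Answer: 134138/47699 ≈ 2.8122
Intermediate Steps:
M = 47699 (M = -8 + 47707 = 47699)
Q = -134138/47699 (Q = -2 - 38740/47699 = -134138/47699 ≈ -2.8122)
-Q = -1*(-134138/47699) = 134138/47699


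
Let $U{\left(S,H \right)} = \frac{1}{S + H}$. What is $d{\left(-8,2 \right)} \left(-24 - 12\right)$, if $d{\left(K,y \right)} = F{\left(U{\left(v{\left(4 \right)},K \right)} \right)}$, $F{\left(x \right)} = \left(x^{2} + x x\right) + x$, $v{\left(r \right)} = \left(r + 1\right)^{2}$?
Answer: $- \frac{684}{289} \approx -2.3668$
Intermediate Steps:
$v{\left(r \right)} = \left(1 + r\right)^{2}$
$U{\left(S,H \right)} = \frac{1}{H + S}$
$F{\left(x \right)} = x + 2 x^{2}$ ($F{\left(x \right)} = \left(x^{2} + x^{2}\right) + x = 2 x^{2} + x = x + 2 x^{2}$)
$d{\left(K,y \right)} = \frac{1 + \frac{2}{25 + K}}{25 + K}$ ($d{\left(K,y \right)} = \frac{1 + \frac{2}{K + \left(1 + 4\right)^{2}}}{K + \left(1 + 4\right)^{2}} = \frac{1 + \frac{2}{K + 5^{2}}}{K + 5^{2}} = \frac{1 + \frac{2}{K + 25}}{K + 25} = \frac{1 + \frac{2}{25 + K}}{25 + K}$)
$d{\left(-8,2 \right)} \left(-24 - 12\right) = \frac{27 - 8}{\left(25 - 8\right)^{2}} \left(-24 - 12\right) = \frac{1}{289} \cdot 19 \left(-36\right) = \frac{19}{289} \left(-36\right) = - \frac{684}{289}$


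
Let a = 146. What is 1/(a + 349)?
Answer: 1/495 ≈ 0.0020202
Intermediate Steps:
1/(a + 349) = 1/(146 + 349) = 1/495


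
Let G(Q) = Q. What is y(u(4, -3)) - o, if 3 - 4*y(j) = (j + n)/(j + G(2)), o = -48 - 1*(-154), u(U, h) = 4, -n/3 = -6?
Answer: -637/6 ≈ -106.17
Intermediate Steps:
n = 18 (n = -3*(-6) = 18)
o = 106 (o = -48 + 154 = 106)
y(j) = ¾ - (18 + j)/(4*(2 + j)) (y(j) = ¾ - (j + 18)/(4*(j + 2)) = ¾ - (18 + j)/(4*(2 + j)))
y(u(4, -3)) - o = (-6 + 4)/(2*(2 + 4)) - 1*106 = (½)*(-2)/6 - 106 = (½)*(⅙)*(-2) - 106 = -⅙ - 106 = -637/6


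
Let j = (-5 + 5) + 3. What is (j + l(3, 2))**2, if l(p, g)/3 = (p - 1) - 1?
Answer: 36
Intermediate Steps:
l(p, g) = -6 + 3*p (l(p, g) = 3*((p - 1) - 1) = 3*((-1 + p) - 1) = 3*(-2 + p) = -6 + 3*p)
j = 3 (j = 0 + 3 = 3)
(j + l(3, 2))**2 = (3 + (-6 + 3*3))**2 = (3 + (-6 + 9))**2 = (3 + 3)**2 = 6**2 = 36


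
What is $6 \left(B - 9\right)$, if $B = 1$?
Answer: $-48$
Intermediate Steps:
$6 \left(B - 9\right) = 6 \left(1 - 9\right) = 6 \left(-8\right) = -48$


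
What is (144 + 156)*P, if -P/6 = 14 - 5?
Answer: -16200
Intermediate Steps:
P = -54 (P = -6*(14 - 5) = -6*9 = -54)
(144 + 156)*P = (144 + 156)*(-54) = 300*(-54) = -16200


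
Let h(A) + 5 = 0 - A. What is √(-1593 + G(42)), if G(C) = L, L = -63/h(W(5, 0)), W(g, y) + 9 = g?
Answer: 3*I*√170 ≈ 39.115*I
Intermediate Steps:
W(g, y) = -9 + g
h(A) = -5 - A (h(A) = -5 + (0 - A) = -5 - A)
L = 63 (L = -63/(-5 - (-9 + 5)) = -63/(-5 - 1*(-4)) = -63/(-5 + 4) = -63/(-1) = -63*(-1) = 63)
G(C) = 63
√(-1593 + G(42)) = √(-1593 + 63) = √(-1530) = 3*I*√170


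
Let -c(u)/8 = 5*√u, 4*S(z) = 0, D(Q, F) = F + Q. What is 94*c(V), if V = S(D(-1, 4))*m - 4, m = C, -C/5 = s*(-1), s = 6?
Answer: -7520*I ≈ -7520.0*I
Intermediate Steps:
C = 30 (C = -30*(-1) = -5*(-6) = 30)
S(z) = 0 (S(z) = (¼)*0 = 0)
m = 30
V = -4 (V = 0*30 - 4 = 0 - 4 = -4)
c(u) = -40*√u
94*c(V) = 94*(-80*I) = -7520*I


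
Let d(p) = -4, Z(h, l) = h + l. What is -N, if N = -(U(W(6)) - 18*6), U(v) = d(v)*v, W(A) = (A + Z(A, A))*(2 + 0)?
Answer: -252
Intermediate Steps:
W(A) = 6*A (W(A) = (A + (A + A))*(2 + 0) = (A + 2*A)*2 = (3*A)*2 = 6*A)
U(v) = -4*v
N = 252 (N = -(-24*6 - 18*6) = -(-4*36 - 108) = -(-144 - 108) = -1*(-252) = 252)
-N = -1*252 = -252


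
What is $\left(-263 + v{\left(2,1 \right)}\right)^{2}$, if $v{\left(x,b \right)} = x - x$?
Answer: $69169$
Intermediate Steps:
$v{\left(x,b \right)} = 0$
$\left(-263 + v{\left(2,1 \right)}\right)^{2} = \left(-263 + 0\right)^{2} = \left(-263\right)^{2} = 69169$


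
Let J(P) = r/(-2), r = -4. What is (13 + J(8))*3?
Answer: 45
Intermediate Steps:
J(P) = 2 (J(P) = -4/(-2) = -4*(-½) = 2)
(13 + J(8))*3 = (13 + 2)*3 = 15*3 = 45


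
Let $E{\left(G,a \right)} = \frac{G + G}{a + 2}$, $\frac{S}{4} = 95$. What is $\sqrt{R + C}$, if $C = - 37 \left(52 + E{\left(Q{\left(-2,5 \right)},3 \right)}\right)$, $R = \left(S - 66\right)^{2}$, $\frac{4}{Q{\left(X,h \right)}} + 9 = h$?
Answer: $\frac{7 \sqrt{49330}}{5} \approx 310.94$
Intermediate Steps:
$S = 380$ ($S = 4 \cdot 95 = 380$)
$Q{\left(X,h \right)} = \frac{4}{-9 + h}$
$E{\left(G,a \right)} = \frac{2 G}{2 + a}$
$R = 98596$ ($R = \left(380 - 66\right)^{2} = 314^{2} = 98596$)
$C = - \frac{9546}{5}$ ($C = - 37 \left(52 + \frac{2 \frac{4}{-9 + 5}}{2 + 3}\right) = - 37 \left(52 + \frac{2 \frac{4}{-4}}{5}\right) = - 37 \left(52 + 2 \cdot 4 \left(- \frac{1}{4}\right) \frac{1}{5}\right) = - 37 \left(52 + 2 \left(-1\right) \frac{1}{5}\right) = - 37 \left(52 - \frac{2}{5}\right) = \left(-37\right) \frac{258}{5} = - \frac{9546}{5} \approx -1909.2$)
$\sqrt{R + C} = \sqrt{98596 - \frac{9546}{5}} = \sqrt{\frac{483434}{5}} = \frac{7 \sqrt{49330}}{5}$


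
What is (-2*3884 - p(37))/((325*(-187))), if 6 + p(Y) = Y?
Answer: 709/5525 ≈ 0.12833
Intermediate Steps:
p(Y) = -6 + Y
(-2*3884 - p(37))/((325*(-187))) = (-2*3884 - (-6 + 37))/((325*(-187))) = (-7768 - 1*31)/(-60775) = (-7768 - 31)*(-1/60775) = -7799*(-1/60775) = 709/5525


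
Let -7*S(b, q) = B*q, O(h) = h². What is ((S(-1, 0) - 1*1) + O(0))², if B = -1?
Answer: 1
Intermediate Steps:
S(b, q) = q/7 (S(b, q) = -(-1)*q/7 = q/7)
((S(-1, 0) - 1*1) + O(0))² = (((⅐)*0 - 1*1) + 0²)² = ((0 - 1) + 0)² = (-1 + 0)² = (-1)² = 1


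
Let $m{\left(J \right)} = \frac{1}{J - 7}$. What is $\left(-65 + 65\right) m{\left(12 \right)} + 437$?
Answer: $437$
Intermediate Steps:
$m{\left(J \right)} = \frac{1}{-7 + J}$
$\left(-65 + 65\right) m{\left(12 \right)} + 437 = \frac{-65 + 65}{-7 + 12} + 437 = \frac{0}{5} + 437 = 0 \cdot \frac{1}{5} + 437 = 0 + 437 = 437$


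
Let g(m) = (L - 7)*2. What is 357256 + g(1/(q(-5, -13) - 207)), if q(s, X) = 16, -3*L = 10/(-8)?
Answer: 2143457/6 ≈ 3.5724e+5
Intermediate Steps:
L = 5/12 (L = -10/(3*(-8)) = -10*(-1)/(3*8) = -⅓*(-5/4) = 5/12 ≈ 0.41667)
g(m) = -79/6 (g(m) = (5/12 - 7)*2 = -79/12*2 = -79/6)
357256 + g(1/(q(-5, -13) - 207)) = 357256 - 79/6 = 2143457/6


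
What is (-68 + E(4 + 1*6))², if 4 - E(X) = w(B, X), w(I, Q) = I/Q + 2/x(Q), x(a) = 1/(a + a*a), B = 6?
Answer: 2024929/25 ≈ 80997.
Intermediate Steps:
x(a) = 1/(a + a²)
w(I, Q) = I/Q + 2*Q*(1 + Q) (w(I, Q) = I/Q + 2/((1/(Q*(1 + Q)))) = I/Q + 2*(Q*(1 + Q)) = I/Q + 2*Q*(1 + Q))
E(X) = 4 - (6 + 2*X²*(1 + X))/X
(-68 + E(4 + 1*6))² = (-68 + 2*(-3 + (4 + 1*6)*(2 - (4 + 1*6)*(1 + (4 + 1*6))))/(4 + 1*6))² = (-68 + 2*(-3 + (4 + 6)*(2 - (4 + 6)*(1 + (4 + 6))))/(4 + 6))² = (-68 + 2*(-3 + 10*(2 - 1*10*(1 + 10)))/10)² = (-68 + 2*(⅒)*(-3 + 10*(2 - 1*10*11)))² = (-68 + 2*(⅒)*(-3 + 10*(2 - 110)))² = (-68 + 2*(⅒)*(-3 + 10*(-108)))² = (-68 + 2*(⅒)*(-3 - 1080))² = (-68 + 2*(⅒)*(-1083))² = (-68 - 1083/5)² = (-1423/5)² = 2024929/25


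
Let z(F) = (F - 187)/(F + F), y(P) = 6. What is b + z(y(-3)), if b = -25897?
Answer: -310945/12 ≈ -25912.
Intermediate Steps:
z(F) = (-187 + F)/(2*F) (z(F) = (-187 + F)/((2*F)) = (-187 + F)*(1/(2*F)) = (-187 + F)/(2*F))
b + z(y(-3)) = -25897 + (1/2)*(-187 + 6)/6 = -25897 + (1/2)*(1/6)*(-181) = -25897 - 181/12 = -310945/12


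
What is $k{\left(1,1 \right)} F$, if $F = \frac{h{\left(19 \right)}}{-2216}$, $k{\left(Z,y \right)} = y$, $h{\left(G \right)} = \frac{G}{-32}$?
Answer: $\frac{19}{70912} \approx 0.00026794$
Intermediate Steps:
$h{\left(G \right)} = - \frac{G}{32}$ ($h{\left(G \right)} = G \left(- \frac{1}{32}\right) = - \frac{G}{32}$)
$F = \frac{19}{70912}$ ($F = \frac{\left(- \frac{1}{32}\right) 19}{-2216} = \left(- \frac{19}{32}\right) \left(- \frac{1}{2216}\right) = \frac{19}{70912} \approx 0.00026794$)
$k{\left(1,1 \right)} F = 1 \cdot \frac{19}{70912} = \frac{19}{70912}$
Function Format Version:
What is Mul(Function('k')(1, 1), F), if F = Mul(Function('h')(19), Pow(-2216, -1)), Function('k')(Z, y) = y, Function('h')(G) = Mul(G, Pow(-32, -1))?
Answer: Rational(19, 70912) ≈ 0.00026794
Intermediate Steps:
Function('h')(G) = Mul(Rational(-1, 32), G) (Function('h')(G) = Mul(G, Rational(-1, 32)) = Mul(Rational(-1, 32), G))
F = Rational(19, 70912) (F = Mul(Mul(Rational(-1, 32), 19), Pow(-2216, -1)) = Mul(Rational(-19, 32), Rational(-1, 2216)) = Rational(19, 70912) ≈ 0.00026794)
Mul(Function('k')(1, 1), F) = Mul(1, Rational(19, 70912)) = Rational(19, 70912)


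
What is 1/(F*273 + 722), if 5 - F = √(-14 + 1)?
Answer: 2087/5324446 + 273*I*√13/5324446 ≈ 0.00039197 + 0.00018487*I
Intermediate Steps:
F = 5 - I*√13 (F = 5 - √(-14 + 1) = 5 - √(-13) = 5 - I*√13 ≈ 5.0 - 3.6056*I)
1/(F*273 + 722) = 1/((5 - I*√13)*273 + 722) = 1/((1365 - 273*I*√13) + 722) = 1/(2087 - 273*I*√13)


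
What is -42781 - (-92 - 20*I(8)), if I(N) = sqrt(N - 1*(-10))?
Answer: -42689 + 60*sqrt(2) ≈ -42604.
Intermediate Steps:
I(N) = sqrt(10 + N) (I(N) = sqrt(N + 10) = sqrt(10 + N))
-42781 - (-92 - 20*I(8)) = -42781 - (-92 - 20*sqrt(10 + 8)) = -42781 - (-92 - 60*sqrt(2)) = -42781 + (92 + 60*sqrt(2)) = -42689 + 60*sqrt(2)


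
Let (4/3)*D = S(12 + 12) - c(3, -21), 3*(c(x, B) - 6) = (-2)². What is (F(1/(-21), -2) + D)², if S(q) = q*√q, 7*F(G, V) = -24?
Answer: 1539721/196 - 4500*√6/7 ≈ 6281.0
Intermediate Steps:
F(G, V) = -24/7 (F(G, V) = (⅐)*(-24) = -24/7)
c(x, B) = 22/3 (c(x, B) = 6 + (⅓)*(-2)² = 6 + (⅓)*4 = 6 + 4/3 = 22/3)
S(q) = q^(3/2)
D = -11/2 + 36*√6 (D = 3*((12 + 12)^(3/2) - 1*22/3)/4 = 3*(24^(3/2) - 22/3)/4 = 3*(48*√6 - 22/3)/4 = 3*(-22/3 + 48*√6)/4 = -11/2 + 36*√6 ≈ 82.682)
(F(1/(-21), -2) + D)² = (-24/7 + (-11/2 + 36*√6))² = (-125/14 + 36*√6)²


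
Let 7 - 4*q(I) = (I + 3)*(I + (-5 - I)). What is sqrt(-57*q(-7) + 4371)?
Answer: 135/2 ≈ 67.500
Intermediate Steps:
q(I) = 11/2 + 5*I/4 (q(I) = 7/4 - (I + 3)*(I + (-5 - I))/4 = 7/4 - (3 + I)*(-5)/4 = 7/4 - (-15 - 5*I)/4 = 7/4 + (15/4 + 5*I/4) = 11/2 + 5*I/4)
sqrt(-57*q(-7) + 4371) = sqrt(-57*(11/2 + (5/4)*(-7)) + 4371) = sqrt(-57*(11/2 - 35/4) + 4371) = sqrt(-57*(-13/4) + 4371) = sqrt(741/4 + 4371) = sqrt(18225/4) = 135/2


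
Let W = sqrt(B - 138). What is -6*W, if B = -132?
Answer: -18*I*sqrt(30) ≈ -98.59*I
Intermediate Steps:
W = 3*I*sqrt(30) (W = sqrt(-132 - 138) = sqrt(-270) = 3*I*sqrt(30) ≈ 16.432*I)
-6*W = -18*I*sqrt(30)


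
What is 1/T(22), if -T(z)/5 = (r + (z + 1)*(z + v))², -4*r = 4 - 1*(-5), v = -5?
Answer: -16/12090125 ≈ -1.3234e-6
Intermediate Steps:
r = -9/4 (r = -(4 - 1*(-5))/4 = -(4 + 5)/4 = -¼*9 = -9/4 ≈ -2.2500)
T(z) = -5*(-9/4 + (1 + z)*(-5 + z))² (T(z) = -5*(-9/4 + (z + 1)*(z - 5))² = -5*(-9/4 + (1 + z)*(-5 + z))²)
1/T(22) = 1/(-5*(29 - 4*22² + 16*22)²/16) = 1/(-5*(29 - 4*484 + 352)²/16) = 1/(-5*(29 - 1936 + 352)²/16) = 1/(-5/16*(-1555)²) = 1/(-5/16*2418025) = 1/(-12090125/16) = -16/12090125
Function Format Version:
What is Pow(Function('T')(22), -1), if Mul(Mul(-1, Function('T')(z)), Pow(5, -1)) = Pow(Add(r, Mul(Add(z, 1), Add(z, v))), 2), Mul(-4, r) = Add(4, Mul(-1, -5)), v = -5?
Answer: Rational(-16, 12090125) ≈ -1.3234e-6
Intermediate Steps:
r = Rational(-9, 4) (r = Mul(Rational(-1, 4), Add(4, Mul(-1, -5))) = Mul(Rational(-1, 4), Add(4, 5)) = Mul(Rational(-1, 4), 9) = Rational(-9, 4) ≈ -2.2500)
Function('T')(z) = Mul(-5, Pow(Add(Rational(-9, 4), Mul(Add(1, z), Add(-5, z))), 2)) (Function('T')(z) = Mul(-5, Pow(Add(Rational(-9, 4), Mul(Add(z, 1), Add(z, -5))), 2)) = Mul(-5, Pow(Add(Rational(-9, 4), Mul(Add(1, z), Add(-5, z))), 2)))
Pow(Function('T')(22), -1) = Pow(Mul(Rational(-5, 16), Pow(Add(29, Mul(-4, Pow(22, 2)), Mul(16, 22)), 2)), -1) = Pow(Mul(Rational(-5, 16), Pow(Add(29, Mul(-4, 484), 352), 2)), -1) = Pow(Mul(Rational(-5, 16), Pow(Add(29, -1936, 352), 2)), -1) = Pow(Mul(Rational(-5, 16), Pow(-1555, 2)), -1) = Pow(Mul(Rational(-5, 16), 2418025), -1) = Pow(Rational(-12090125, 16), -1) = Rational(-16, 12090125)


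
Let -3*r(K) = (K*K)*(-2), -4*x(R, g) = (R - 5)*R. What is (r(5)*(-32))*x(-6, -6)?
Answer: 8800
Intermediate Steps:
x(R, g) = -R*(-5 + R)/4 (x(R, g) = -(R - 5)*R/4 = -(-5 + R)*R/4 = -R*(-5 + R)/4)
r(K) = 2*K²/3 (r(K) = -K*K*(-2)/3 = -K²*(-2)/3 = -(-2)*K²/3 = 2*K²/3)
(r(5)*(-32))*x(-6, -6) = (((⅔)*5²)*(-32))*((¼)*(-6)*(5 - 1*(-6))) = (((⅔)*25)*(-32))*((¼)*(-6)*(5 + 6)) = ((50/3)*(-32))*((¼)*(-6)*11) = -1600/3*(-33/2) = 8800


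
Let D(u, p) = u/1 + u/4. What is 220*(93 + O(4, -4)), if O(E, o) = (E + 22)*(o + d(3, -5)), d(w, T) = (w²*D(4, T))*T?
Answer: -1289420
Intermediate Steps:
D(u, p) = 5*u/4 (D(u, p) = u*1 + u*(¼) = u + u/4 = 5*u/4)
d(w, T) = 5*T*w² (d(w, T) = (w²*((5/4)*4))*T = (w²*5)*T = (5*w²)*T = 5*T*w²)
O(E, o) = (-225 + o)*(22 + E) (O(E, o) = (E + 22)*(o + 5*(-5)*3²) = (22 + E)*(o + 5*(-5)*9) = (22 + E)*(o - 225) = (22 + E)*(-225 + o) = (-225 + o)*(22 + E))
220*(93 + O(4, -4)) = 220*(93 + (-4950 - 225*4 + 22*(-4) + 4*(-4))) = 220*(93 + (-4950 - 900 - 88 - 16)) = 220*(93 - 5954) = 220*(-5861) = -1289420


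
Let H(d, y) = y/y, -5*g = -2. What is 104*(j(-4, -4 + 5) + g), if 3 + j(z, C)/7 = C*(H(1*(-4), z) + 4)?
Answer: 7488/5 ≈ 1497.6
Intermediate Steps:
g = ⅖ (g = -⅕*(-2) = ⅖ ≈ 0.40000)
H(d, y) = 1
j(z, C) = -21 + 35*C (j(z, C) = -21 + 7*(C*(1 + 4)) = -21 + 7*(C*5) = -21 + 7*(5*C) = -21 + 35*C)
104*(j(-4, -4 + 5) + g) = 104*((-21 + 35*(-4 + 5)) + ⅖) = 104*((-21 + 35*1) + ⅖) = 104*((-21 + 35) + ⅖) = 104*(14 + ⅖) = 104*(72/5) = 7488/5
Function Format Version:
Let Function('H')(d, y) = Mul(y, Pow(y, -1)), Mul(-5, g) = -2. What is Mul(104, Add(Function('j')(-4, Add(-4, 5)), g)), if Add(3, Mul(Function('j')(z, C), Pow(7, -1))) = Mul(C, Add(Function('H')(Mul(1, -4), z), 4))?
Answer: Rational(7488, 5) ≈ 1497.6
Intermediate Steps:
g = Rational(2, 5) (g = Mul(Rational(-1, 5), -2) = Rational(2, 5) ≈ 0.40000)
Function('H')(d, y) = 1
Function('j')(z, C) = Add(-21, Mul(35, C)) (Function('j')(z, C) = Add(-21, Mul(7, Mul(C, Add(1, 4)))) = Add(-21, Mul(7, Mul(C, 5))) = Add(-21, Mul(7, Mul(5, C))) = Add(-21, Mul(35, C)))
Mul(104, Add(Function('j')(-4, Add(-4, 5)), g)) = Mul(104, Add(Add(-21, Mul(35, Add(-4, 5))), Rational(2, 5))) = Mul(104, Add(Add(-21, Mul(35, 1)), Rational(2, 5))) = Mul(104, Add(Add(-21, 35), Rational(2, 5))) = Mul(104, Add(14, Rational(2, 5))) = Mul(104, Rational(72, 5)) = Rational(7488, 5)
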